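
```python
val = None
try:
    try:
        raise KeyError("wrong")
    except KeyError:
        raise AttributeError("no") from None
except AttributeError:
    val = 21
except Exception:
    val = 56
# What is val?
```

Step-by-step execution trace:
1. Inner try raises KeyError; inner `except KeyError` catches it.
2. `raise AttributeError(...) from None` raises AttributeError (from None suppresses __context__, but the active exception is still AttributeError).
3. Outer `except AttributeError` matches → val = 21.
4. `except Exception` is not reached.
Result: 21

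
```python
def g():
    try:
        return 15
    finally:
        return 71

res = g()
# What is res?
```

Step-by-step execution trace:
1. `g()` enters try: `return 15` sets pending return value 15.
2. Before returning, `finally: return 71` runs and overrides the pending return.
3. g() returns 71 → res = 71.
Result: 71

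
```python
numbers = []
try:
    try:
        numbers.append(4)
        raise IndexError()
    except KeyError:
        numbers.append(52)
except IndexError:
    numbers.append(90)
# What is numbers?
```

Step-by-step execution trace:
1. Inner try: `numbers.append(4)` → numbers = [4].
2. `raise IndexError()` raises IndexError.
3. Inner `except KeyError` does not match IndexError; exception propagates to outer try.
4. Outer `except IndexError` matches → `numbers.append(90)` → numbers = [4, 90].
Result: [4, 90]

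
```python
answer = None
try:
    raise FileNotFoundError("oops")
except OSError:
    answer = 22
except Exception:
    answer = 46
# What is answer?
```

Step-by-step execution trace:
1. `raise FileNotFoundError(...)` raises FileNotFoundError.
2. `except OSError` matches (FileNotFoundError is a subclass of OSError) → answer = 22.
3. `except Exception` is not reached.
Result: 22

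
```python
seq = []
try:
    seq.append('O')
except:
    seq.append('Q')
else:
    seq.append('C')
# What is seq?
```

Step-by-step execution trace:
1. try: `seq.append('O')` → seq = ['O']. No exception raised.
2. `except` is skipped.
3. `else` runs (try completed without exception): `seq.append('C')` → seq = ['O', 'C'].
Result: ['O', 'C']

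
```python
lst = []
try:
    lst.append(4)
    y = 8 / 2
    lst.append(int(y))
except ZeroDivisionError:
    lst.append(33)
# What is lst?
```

Step-by-step execution trace:
1. try: `lst.append(4)` → lst = [4].
2. `y = 8 / 2` → y = 4.0. No exception raised.
3. `lst.append(int(y))` → lst = [4, 4].
4. `except ZeroDivisionError` is skipped (no exception was raised).
Result: [4, 4]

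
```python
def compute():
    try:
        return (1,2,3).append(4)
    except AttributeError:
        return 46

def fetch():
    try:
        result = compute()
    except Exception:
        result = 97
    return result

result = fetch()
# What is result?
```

Step-by-step execution trace:
1. `fetch()` calls `compute()`.
2. In compute: `(1,2,3).append(4)` raises AttributeError; `except AttributeError` catches it → returns 46.
3. In fetch: `result = compute()` → result = 46. No exception reaches fetch.
4. `except Exception` is skipped; fetch returns 46.
5. result = 46.
Result: 46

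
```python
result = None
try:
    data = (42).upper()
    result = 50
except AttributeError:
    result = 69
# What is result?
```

Step-by-step execution trace:
1. `data = (42).upper()` raises AttributeError.
2. `result = 50` is not reached.
3. `except AttributeError` matches → result = 69.
Result: 69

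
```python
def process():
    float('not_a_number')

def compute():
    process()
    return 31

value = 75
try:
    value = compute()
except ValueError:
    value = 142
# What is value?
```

Step-by-step execution trace:
1. value starts at 75.
2. try: `compute()` calls `process()`.
3. `process()` evaluates `float('not_a_number')`, which raises ValueError; it propagates through compute (uncaught).
4. `return 31` in compute is not reached; the assignment to value does not complete.
5. `except ValueError` matches → value = 142.
Result: 142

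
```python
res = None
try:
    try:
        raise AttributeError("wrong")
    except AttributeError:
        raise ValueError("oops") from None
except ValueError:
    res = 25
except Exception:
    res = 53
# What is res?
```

Step-by-step execution trace:
1. Inner try raises AttributeError; inner `except AttributeError` catches it.
2. `raise ValueError(...) from None` raises ValueError (from None suppresses __context__, but the active exception is still ValueError).
3. Outer `except ValueError` matches → res = 25.
4. `except Exception` is not reached.
Result: 25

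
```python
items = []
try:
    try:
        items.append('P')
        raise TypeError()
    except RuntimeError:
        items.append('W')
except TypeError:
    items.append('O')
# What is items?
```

Step-by-step execution trace:
1. Inner try: `items.append('P')` → items = ['P'].
2. `raise TypeError()` raises TypeError.
3. Inner `except RuntimeError` does not match TypeError; exception propagates to outer try.
4. Outer `except TypeError` matches → `items.append('O')` → items = ['P', 'O'].
Result: ['P', 'O']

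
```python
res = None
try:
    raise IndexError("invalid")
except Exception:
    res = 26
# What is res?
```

Step-by-step execution trace:
1. `raise IndexError(...)` raises IndexError.
2. `except Exception` matches (IndexError is a subclass of Exception) → res = 26.
Result: 26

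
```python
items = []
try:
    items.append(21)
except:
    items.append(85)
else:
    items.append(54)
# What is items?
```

Step-by-step execution trace:
1. try: `items.append(21)` → items = [21]. No exception raised.
2. `except` is skipped.
3. `else` runs (try completed without exception): `items.append(54)` → items = [21, 54].
Result: [21, 54]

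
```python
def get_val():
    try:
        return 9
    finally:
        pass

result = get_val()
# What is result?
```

Step-by-step execution trace:
1. `get_val()` enters try: `return 9` sets pending return value 9.
2. Before returning, `finally: pass` runs (no effect).
3. get_val() returns 9 → result = 9.
Result: 9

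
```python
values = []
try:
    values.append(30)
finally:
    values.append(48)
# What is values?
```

Step-by-step execution trace:
1. try: `values.append(30)` → values = [30].
2. The try body completes without raising.
3. finally always runs: `values.append(48)` → values = [30, 48].
Result: [30, 48]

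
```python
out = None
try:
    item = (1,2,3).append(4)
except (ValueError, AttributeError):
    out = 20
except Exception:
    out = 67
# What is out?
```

Step-by-step execution trace:
1. `item = (1,2,3).append(4)` raises AttributeError.
2. `except (ValueError, AttributeError)` matches (AttributeError is in the tuple) → out = 20.
3. `except Exception` is not reached.
Result: 20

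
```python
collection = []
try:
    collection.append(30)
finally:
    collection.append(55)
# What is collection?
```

Step-by-step execution trace:
1. try: `collection.append(30)` → collection = [30].
2. The try body completes without raising.
3. finally always runs: `collection.append(55)` → collection = [30, 55].
Result: [30, 55]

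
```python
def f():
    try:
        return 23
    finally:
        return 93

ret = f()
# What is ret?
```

Step-by-step execution trace:
1. `f()` enters try: `return 23` sets pending return value 23.
2. Before returning, `finally: return 93` runs and overrides the pending return.
3. f() returns 93 → ret = 93.
Result: 93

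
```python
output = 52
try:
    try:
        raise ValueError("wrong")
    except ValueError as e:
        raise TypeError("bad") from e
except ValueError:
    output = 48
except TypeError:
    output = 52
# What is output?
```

Step-by-step execution trace:
1. Inner try raises ValueError; inner `except ValueError as e` catches it.
2. `raise TypeError(...) from e` raises TypeError (ValueError is attached as __cause__, but only TypeError is active).
3. Outer `except ValueError` does not match TypeError; skipped.
4. Outer `except TypeError` matches → output = 52.
Result: 52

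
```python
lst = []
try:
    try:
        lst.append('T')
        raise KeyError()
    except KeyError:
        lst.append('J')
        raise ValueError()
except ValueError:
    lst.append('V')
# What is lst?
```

Step-by-step execution trace:
1. Inner try: `lst.append('T')` → lst = ['T'].
2. `raise KeyError()` raises KeyError.
3. Inner `except KeyError` matches → `lst.append('J')` → lst = ['T', 'J'].
4. `raise ValueError()` raises ValueError; propagates to outer try.
5. Outer `except ValueError` matches → `lst.append('V')` → lst = ['T', 'J', 'V'].
Result: ['T', 'J', 'V']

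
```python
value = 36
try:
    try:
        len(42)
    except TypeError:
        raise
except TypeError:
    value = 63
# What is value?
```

Step-by-step execution trace:
1. Inner try: `len(42)` raises TypeError.
2. Inner `except TypeError` matches; bare `raise` re-raises the same TypeError.
3. Outer `except TypeError` matches → value = 63.
Result: 63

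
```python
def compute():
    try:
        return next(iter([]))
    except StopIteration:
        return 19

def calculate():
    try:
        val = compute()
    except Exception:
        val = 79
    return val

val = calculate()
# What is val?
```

Step-by-step execution trace:
1. `calculate()` calls `compute()`.
2. In compute: `next(iter([]))` raises StopIteration; `except StopIteration` catches it → returns 19.
3. In calculate: `val = compute()` → val = 19. No exception reaches calculate.
4. `except Exception` is skipped; calculate returns 19.
5. val = 19.
Result: 19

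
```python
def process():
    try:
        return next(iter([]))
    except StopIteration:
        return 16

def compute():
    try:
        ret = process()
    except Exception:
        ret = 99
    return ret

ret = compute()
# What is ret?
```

Step-by-step execution trace:
1. `compute()` calls `process()`.
2. In process: `next(iter([]))` raises StopIteration; `except StopIteration` catches it → returns 16.
3. In compute: `ret = process()` → ret = 16. No exception reaches compute.
4. `except Exception` is skipped; compute returns 16.
5. ret = 16.
Result: 16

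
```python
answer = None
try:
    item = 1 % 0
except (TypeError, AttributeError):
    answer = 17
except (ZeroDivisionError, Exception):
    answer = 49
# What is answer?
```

Step-by-step execution trace:
1. `item = 1 % 0` raises ZeroDivisionError.
2. `except (TypeError, AttributeError)` does not match ZeroDivisionError; skipped.
3. `except (ZeroDivisionError, Exception)` matches (ZeroDivisionError is in the tuple) → answer = 49.
Result: 49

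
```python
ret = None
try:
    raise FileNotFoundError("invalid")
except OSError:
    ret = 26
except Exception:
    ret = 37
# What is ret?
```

Step-by-step execution trace:
1. `raise FileNotFoundError(...)` raises FileNotFoundError.
2. `except OSError` matches (FileNotFoundError is a subclass of OSError) → ret = 26.
3. `except Exception` is not reached.
Result: 26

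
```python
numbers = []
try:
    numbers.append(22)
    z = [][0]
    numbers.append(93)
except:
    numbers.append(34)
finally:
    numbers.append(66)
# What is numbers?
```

Step-by-step execution trace:
1. try: `numbers.append(22)` → numbers = [22].
2. `z = [][0]` raises IndexError; `numbers.append(93)` is not reached.
3. bare `except` matches → `numbers.append(34)` → numbers = [22, 34].
4. finally always runs: `numbers.append(66)` → numbers = [22, 34, 66].
Result: [22, 34, 66]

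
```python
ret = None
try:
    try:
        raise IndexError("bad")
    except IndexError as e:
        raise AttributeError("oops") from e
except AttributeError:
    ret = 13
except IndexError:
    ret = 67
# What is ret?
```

Step-by-step execution trace:
1. Inner try raises IndexError; inner `except IndexError as e` catches it.
2. `raise AttributeError(...) from e` raises AttributeError (IndexError is attached as __cause__, but only AttributeError is active).
3. Outer `except AttributeError` matches → ret = 13.
4. `except IndexError` is not reached.
Result: 13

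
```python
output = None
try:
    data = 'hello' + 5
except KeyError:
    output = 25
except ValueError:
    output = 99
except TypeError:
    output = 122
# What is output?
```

Step-by-step execution trace:
1. `data = 'hello' + 5` raises TypeError.
2. `except KeyError` does not match TypeError; skipped.
3. `except ValueError` does not match TypeError; skipped.
4. `except TypeError` matches → output = 122.
Result: 122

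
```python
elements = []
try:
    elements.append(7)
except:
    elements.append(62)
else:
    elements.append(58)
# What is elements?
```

Step-by-step execution trace:
1. try: `elements.append(7)` → elements = [7]. No exception raised.
2. `except` is skipped.
3. `else` runs (try completed without exception): `elements.append(58)` → elements = [7, 58].
Result: [7, 58]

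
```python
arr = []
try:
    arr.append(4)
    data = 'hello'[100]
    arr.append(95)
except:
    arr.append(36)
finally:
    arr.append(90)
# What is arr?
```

Step-by-step execution trace:
1. try: `arr.append(4)` → arr = [4].
2. `data = 'hello'[100]` raises IndexError; `arr.append(95)` is not reached.
3. bare `except` matches → `arr.append(36)` → arr = [4, 36].
4. finally always runs: `arr.append(90)` → arr = [4, 36, 90].
Result: [4, 36, 90]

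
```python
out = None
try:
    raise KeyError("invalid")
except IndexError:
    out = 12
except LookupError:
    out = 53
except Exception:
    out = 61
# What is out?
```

Step-by-step execution trace:
1. `raise KeyError(...)` raises KeyError.
2. `except IndexError` does not match (KeyError is not a subclass of IndexError); skipped.
3. `except LookupError` matches (KeyError is a subclass of LookupError) → out = 53.
4. `except Exception` is not reached.
Result: 53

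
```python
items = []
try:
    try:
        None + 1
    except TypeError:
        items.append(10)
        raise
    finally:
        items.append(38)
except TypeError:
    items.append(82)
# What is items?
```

Step-by-step execution trace:
1. Inner try: `None + 1` raises TypeError.
2. Inner `except TypeError` matches → `items.append(10)` → items = [10].
3. bare `raise` re-raises TypeError.
4. Inner `finally` runs during unwinding: `items.append(38)` → items = [10, 38].
5. Outer `except TypeError` matches → `items.append(82)` → items = [10, 38, 82].
Result: [10, 38, 82]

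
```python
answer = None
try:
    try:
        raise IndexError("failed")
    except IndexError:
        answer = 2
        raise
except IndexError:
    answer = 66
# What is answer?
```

Step-by-step execution trace:
1. Inner try: `raise IndexError("failed")` raises IndexError.
2. Inner `except IndexError` matches → answer = 2.
3. bare `raise` re-raises the same IndexError.
4. Outer `except IndexError` matches → answer = 66.
Result: 66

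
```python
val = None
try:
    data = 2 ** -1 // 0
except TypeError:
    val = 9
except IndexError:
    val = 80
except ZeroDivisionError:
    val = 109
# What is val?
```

Step-by-step execution trace:
1. `data = 2 ** -1 // 0` raises ZeroDivisionError.
2. `except TypeError` does not match ZeroDivisionError; skipped.
3. `except IndexError` does not match ZeroDivisionError; skipped.
4. `except ZeroDivisionError` matches → val = 109.
Result: 109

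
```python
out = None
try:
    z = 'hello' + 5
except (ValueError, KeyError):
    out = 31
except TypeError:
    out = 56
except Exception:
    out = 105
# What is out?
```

Step-by-step execution trace:
1. `z = 'hello' + 5` raises TypeError.
2. `except (ValueError, KeyError)` does not match TypeError; skipped.
3. `except TypeError` matches (exact type match) → out = 56.
4. `except Exception` is not reached.
Result: 56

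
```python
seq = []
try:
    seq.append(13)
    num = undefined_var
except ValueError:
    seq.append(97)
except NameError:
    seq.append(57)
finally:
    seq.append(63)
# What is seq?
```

Step-by-step execution trace:
1. try: `seq.append(13)` → seq = [13].
2. `num = undefined_var` raises NameError.
3. `except ValueError` does not match NameError; skipped.
4. `except NameError` matches → `seq.append(57)` → seq = [13, 57].
5. finally always runs: `seq.append(63)` → seq = [13, 57, 63].
Result: [13, 57, 63]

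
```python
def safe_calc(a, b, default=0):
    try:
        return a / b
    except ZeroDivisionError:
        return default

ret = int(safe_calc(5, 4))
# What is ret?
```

Step-by-step execution trace:
1. `safe_calc(5, 4)` enters try: `return 5 / 4` → returns 1.25. No exception raised.
2. `except ZeroDivisionError` is skipped.
3. `int(1.25)` → 1 → ret = 1.
Result: 1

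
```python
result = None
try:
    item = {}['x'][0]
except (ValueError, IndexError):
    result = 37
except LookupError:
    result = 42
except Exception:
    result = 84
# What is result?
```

Step-by-step execution trace:
1. `item = {}['x'][0]` raises KeyError.
2. `except (ValueError, IndexError)` does not match KeyError; skipped.
3. `except LookupError` matches (KeyError is a subclass of LookupError) → result = 42.
4. `except Exception` is not reached.
Result: 42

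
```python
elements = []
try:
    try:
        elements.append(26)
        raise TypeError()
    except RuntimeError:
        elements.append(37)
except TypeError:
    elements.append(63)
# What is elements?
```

Step-by-step execution trace:
1. Inner try: `elements.append(26)` → elements = [26].
2. `raise TypeError()` raises TypeError.
3. Inner `except RuntimeError` does not match TypeError; exception propagates to outer try.
4. Outer `except TypeError` matches → `elements.append(63)` → elements = [26, 63].
Result: [26, 63]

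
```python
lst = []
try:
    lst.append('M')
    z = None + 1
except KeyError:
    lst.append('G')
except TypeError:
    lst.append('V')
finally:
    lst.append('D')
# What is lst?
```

Step-by-step execution trace:
1. try: `lst.append('M')` → lst = ['M'].
2. `z = None + 1` raises TypeError.
3. `except KeyError` does not match TypeError; skipped.
4. `except TypeError` matches → `lst.append('V')` → lst = ['M', 'V'].
5. finally always runs: `lst.append('D')` → lst = ['M', 'V', 'D'].
Result: ['M', 'V', 'D']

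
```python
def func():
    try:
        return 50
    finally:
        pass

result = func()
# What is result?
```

Step-by-step execution trace:
1. `func()` enters try: `return 50` sets pending return value 50.
2. Before returning, `finally: pass` runs (no effect).
3. func() returns 50 → result = 50.
Result: 50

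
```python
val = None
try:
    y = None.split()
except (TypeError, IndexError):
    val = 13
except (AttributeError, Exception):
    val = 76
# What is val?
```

Step-by-step execution trace:
1. `y = None.split()` raises AttributeError.
2. `except (TypeError, IndexError)` does not match AttributeError; skipped.
3. `except (AttributeError, Exception)` matches (AttributeError is in the tuple) → val = 76.
Result: 76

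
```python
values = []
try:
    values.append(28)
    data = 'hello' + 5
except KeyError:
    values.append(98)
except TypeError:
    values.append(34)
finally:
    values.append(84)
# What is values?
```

Step-by-step execution trace:
1. try: `values.append(28)` → values = [28].
2. `data = 'hello' + 5` raises TypeError.
3. `except KeyError` does not match TypeError; skipped.
4. `except TypeError` matches → `values.append(34)` → values = [28, 34].
5. finally always runs: `values.append(84)` → values = [28, 34, 84].
Result: [28, 34, 84]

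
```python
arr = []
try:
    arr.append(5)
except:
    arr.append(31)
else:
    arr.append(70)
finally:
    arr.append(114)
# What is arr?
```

Step-by-step execution trace:
1. try: `arr.append(5)` → arr = [5]. No exception raised.
2. `except` is skipped.
3. `else` runs: `arr.append(70)` → arr = [5, 70].
4. `finally` always runs: `arr.append(114)` → arr = [5, 70, 114].
Result: [5, 70, 114]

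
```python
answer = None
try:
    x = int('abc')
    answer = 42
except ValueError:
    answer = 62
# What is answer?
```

Step-by-step execution trace:
1. `x = int('abc')` raises ValueError.
2. `answer = 42` is not reached.
3. `except ValueError` matches → answer = 62.
Result: 62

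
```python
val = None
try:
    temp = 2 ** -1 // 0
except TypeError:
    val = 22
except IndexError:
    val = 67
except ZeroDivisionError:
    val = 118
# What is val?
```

Step-by-step execution trace:
1. `temp = 2 ** -1 // 0` raises ZeroDivisionError.
2. `except TypeError` does not match ZeroDivisionError; skipped.
3. `except IndexError` does not match ZeroDivisionError; skipped.
4. `except ZeroDivisionError` matches → val = 118.
Result: 118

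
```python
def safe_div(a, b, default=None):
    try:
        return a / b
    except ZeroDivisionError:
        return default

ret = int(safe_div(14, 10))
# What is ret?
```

Step-by-step execution trace:
1. `safe_div(14, 10)` enters try: `return 14 / 10` → returns 1.4. No exception raised.
2. `except ZeroDivisionError` is skipped.
3. `int(1.4)` → 1 → ret = 1.
Result: 1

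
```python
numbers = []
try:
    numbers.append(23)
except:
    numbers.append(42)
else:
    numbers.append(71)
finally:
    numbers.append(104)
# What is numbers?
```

Step-by-step execution trace:
1. try: `numbers.append(23)` → numbers = [23]. No exception raised.
2. `except` is skipped.
3. `else` runs: `numbers.append(71)` → numbers = [23, 71].
4. `finally` always runs: `numbers.append(104)` → numbers = [23, 71, 104].
Result: [23, 71, 104]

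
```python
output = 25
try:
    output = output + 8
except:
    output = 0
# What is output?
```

Step-by-step execution trace:
1. output starts at 25.
2. try: `output = output + 8` → output = 33. No exception raised.
3. `except` is skipped.
Result: 33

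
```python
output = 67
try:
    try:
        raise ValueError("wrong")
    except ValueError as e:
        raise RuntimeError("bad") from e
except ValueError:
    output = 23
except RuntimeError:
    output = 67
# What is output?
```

Step-by-step execution trace:
1. Inner try raises ValueError; inner `except ValueError as e` catches it.
2. `raise RuntimeError(...) from e` raises RuntimeError (ValueError is attached as __cause__, but only RuntimeError is active).
3. Outer `except ValueError` does not match RuntimeError; skipped.
4. Outer `except RuntimeError` matches → output = 67.
Result: 67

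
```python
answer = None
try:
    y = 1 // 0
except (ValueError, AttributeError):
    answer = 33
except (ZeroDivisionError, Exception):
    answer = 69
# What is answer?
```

Step-by-step execution trace:
1. `y = 1 // 0` raises ZeroDivisionError.
2. `except (ValueError, AttributeError)` does not match ZeroDivisionError; skipped.
3. `except (ZeroDivisionError, Exception)` matches (ZeroDivisionError is in the tuple) → answer = 69.
Result: 69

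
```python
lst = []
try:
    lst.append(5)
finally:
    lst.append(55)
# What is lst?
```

Step-by-step execution trace:
1. try: `lst.append(5)` → lst = [5].
2. The try body completes without raising.
3. finally always runs: `lst.append(55)` → lst = [5, 55].
Result: [5, 55]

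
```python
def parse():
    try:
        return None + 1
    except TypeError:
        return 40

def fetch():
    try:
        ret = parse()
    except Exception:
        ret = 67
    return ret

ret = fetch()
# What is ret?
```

Step-by-step execution trace:
1. `fetch()` calls `parse()`.
2. In parse: `None + 1` raises TypeError; `except TypeError` catches it → returns 40.
3. In fetch: `ret = parse()` → ret = 40. No exception reaches fetch.
4. `except Exception` is skipped; fetch returns 40.
5. ret = 40.
Result: 40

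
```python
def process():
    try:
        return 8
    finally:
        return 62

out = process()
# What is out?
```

Step-by-step execution trace:
1. `process()` enters try: `return 8` sets pending return value 8.
2. Before returning, `finally: return 62` runs and overrides the pending return.
3. process() returns 62 → out = 62.
Result: 62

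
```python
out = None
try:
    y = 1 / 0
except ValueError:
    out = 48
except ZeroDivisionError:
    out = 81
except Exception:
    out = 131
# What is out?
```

Step-by-step execution trace:
1. `y = 1 / 0` raises ZeroDivisionError.
2. `except ValueError` does not match ZeroDivisionError; skipped.
3. `except ZeroDivisionError` matches → out = 81.
4. Remaining except clauses are skipped.
Result: 81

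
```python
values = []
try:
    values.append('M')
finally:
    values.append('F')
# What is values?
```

Step-by-step execution trace:
1. try: `values.append('M')` → values = ['M'].
2. The try body completes without raising.
3. finally always runs: `values.append('F')` → values = ['M', 'F'].
Result: ['M', 'F']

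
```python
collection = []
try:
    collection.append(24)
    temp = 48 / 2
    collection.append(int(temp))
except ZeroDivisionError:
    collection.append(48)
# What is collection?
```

Step-by-step execution trace:
1. try: `collection.append(24)` → collection = [24].
2. `temp = 48 / 2` → temp = 24.0. No exception raised.
3. `collection.append(int(temp))` → collection = [24, 24].
4. `except ZeroDivisionError` is skipped (no exception was raised).
Result: [24, 24]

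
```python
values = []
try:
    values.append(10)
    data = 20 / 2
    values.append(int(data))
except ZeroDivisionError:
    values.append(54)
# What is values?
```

Step-by-step execution trace:
1. try: `values.append(10)` → values = [10].
2. `data = 20 / 2` → data = 10.0. No exception raised.
3. `values.append(int(data))` → values = [10, 10].
4. `except ZeroDivisionError` is skipped (no exception was raised).
Result: [10, 10]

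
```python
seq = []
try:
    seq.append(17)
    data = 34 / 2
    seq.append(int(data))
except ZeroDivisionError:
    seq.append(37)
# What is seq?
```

Step-by-step execution trace:
1. try: `seq.append(17)` → seq = [17].
2. `data = 34 / 2` → data = 17.0. No exception raised.
3. `seq.append(int(data))` → seq = [17, 17].
4. `except ZeroDivisionError` is skipped (no exception was raised).
Result: [17, 17]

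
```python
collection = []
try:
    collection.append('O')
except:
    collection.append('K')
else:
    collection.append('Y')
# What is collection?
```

Step-by-step execution trace:
1. try: `collection.append('O')` → collection = ['O']. No exception raised.
2. `except` is skipped.
3. `else` runs (try completed without exception): `collection.append('Y')` → collection = ['O', 'Y'].
Result: ['O', 'Y']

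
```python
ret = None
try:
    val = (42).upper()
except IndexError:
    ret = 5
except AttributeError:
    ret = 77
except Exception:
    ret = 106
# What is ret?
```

Step-by-step execution trace:
1. `val = (42).upper()` raises AttributeError.
2. `except IndexError` does not match AttributeError; skipped.
3. `except AttributeError` matches → ret = 77.
4. Remaining except clauses are skipped.
Result: 77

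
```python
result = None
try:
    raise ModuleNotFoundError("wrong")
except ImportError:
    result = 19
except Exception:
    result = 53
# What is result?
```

Step-by-step execution trace:
1. `raise ModuleNotFoundError(...)` raises ModuleNotFoundError.
2. `except ImportError` matches (ModuleNotFoundError is a subclass of ImportError) → result = 19.
3. `except Exception` is not reached.
Result: 19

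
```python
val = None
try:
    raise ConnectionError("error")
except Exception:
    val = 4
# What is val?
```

Step-by-step execution trace:
1. `raise ConnectionError(...)` raises ConnectionError.
2. `except Exception` matches (ConnectionError is a subclass of Exception) → val = 4.
Result: 4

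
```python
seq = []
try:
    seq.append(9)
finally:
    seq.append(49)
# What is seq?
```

Step-by-step execution trace:
1. try: `seq.append(9)` → seq = [9].
2. The try body completes without raising.
3. finally always runs: `seq.append(49)` → seq = [9, 49].
Result: [9, 49]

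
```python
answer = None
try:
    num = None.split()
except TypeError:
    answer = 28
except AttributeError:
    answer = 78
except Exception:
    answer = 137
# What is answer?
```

Step-by-step execution trace:
1. `num = None.split()` raises AttributeError.
2. `except TypeError` does not match AttributeError; skipped.
3. `except AttributeError` matches → answer = 78.
4. Remaining except clauses are skipped.
Result: 78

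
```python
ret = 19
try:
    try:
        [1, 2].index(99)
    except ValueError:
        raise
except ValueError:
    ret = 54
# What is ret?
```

Step-by-step execution trace:
1. Inner try: `[1, 2].index(99)` raises ValueError.
2. Inner `except ValueError` matches; bare `raise` re-raises the same ValueError.
3. Outer `except ValueError` matches → ret = 54.
Result: 54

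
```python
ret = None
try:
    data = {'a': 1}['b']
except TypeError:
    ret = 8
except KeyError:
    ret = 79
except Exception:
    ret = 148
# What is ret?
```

Step-by-step execution trace:
1. `data = {'a': 1}['b']` raises KeyError.
2. `except TypeError` does not match KeyError; skipped.
3. `except KeyError` matches → ret = 79.
4. Remaining except clauses are skipped.
Result: 79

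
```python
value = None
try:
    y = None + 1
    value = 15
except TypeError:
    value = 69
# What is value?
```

Step-by-step execution trace:
1. `y = None + 1` raises TypeError.
2. `value = 15` is not reached.
3. `except TypeError` matches → value = 69.
Result: 69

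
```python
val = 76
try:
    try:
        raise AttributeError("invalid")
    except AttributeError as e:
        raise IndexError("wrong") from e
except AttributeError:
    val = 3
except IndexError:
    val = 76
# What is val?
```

Step-by-step execution trace:
1. Inner try raises AttributeError; inner `except AttributeError as e` catches it.
2. `raise IndexError(...) from e` raises IndexError (AttributeError is attached as __cause__, but only IndexError is active).
3. Outer `except AttributeError` does not match IndexError; skipped.
4. Outer `except IndexError` matches → val = 76.
Result: 76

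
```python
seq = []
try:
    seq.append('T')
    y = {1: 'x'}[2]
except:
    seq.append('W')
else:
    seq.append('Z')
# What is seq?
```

Step-by-step execution trace:
1. try: `seq.append('T')` → seq = ['T'].
2. `y = {1: 'x'}[2]` raises KeyError.
3. bare `except` matches → `seq.append('W')` → seq = ['T', 'W'].
4. `else` is skipped (an exception was raised).
Result: ['T', 'W']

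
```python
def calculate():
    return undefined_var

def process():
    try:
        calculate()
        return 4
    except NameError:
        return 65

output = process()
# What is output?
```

Step-by-step execution trace:
1. `process()` calls `calculate()`.
2. `calculate()` evaluates `undefined_var`, which raises NameError; it propagates to the caller.
3. `return 4` is not reached.
4. `except NameError` in process matches → returns 65.
5. output = 65.
Result: 65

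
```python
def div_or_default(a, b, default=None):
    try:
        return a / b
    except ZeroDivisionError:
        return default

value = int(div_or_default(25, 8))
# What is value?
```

Step-by-step execution trace:
1. `div_or_default(25, 8)` enters try: `return 25 / 8` → returns 3.125. No exception raised.
2. `except ZeroDivisionError` is skipped.
3. `int(3.125)` → 3 → value = 3.
Result: 3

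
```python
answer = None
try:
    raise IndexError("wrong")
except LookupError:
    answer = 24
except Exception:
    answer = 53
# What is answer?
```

Step-by-step execution trace:
1. `raise IndexError(...)` raises IndexError.
2. `except LookupError` matches (IndexError is a subclass of LookupError) → answer = 24.
3. `except Exception` is not reached.
Result: 24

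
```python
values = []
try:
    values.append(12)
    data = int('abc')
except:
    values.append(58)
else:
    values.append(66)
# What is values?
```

Step-by-step execution trace:
1. try: `values.append(12)` → values = [12].
2. `data = int('abc')` raises ValueError.
3. bare `except` matches → `values.append(58)` → values = [12, 58].
4. `else` is skipped (an exception was raised).
Result: [12, 58]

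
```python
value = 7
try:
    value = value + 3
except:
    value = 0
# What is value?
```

Step-by-step execution trace:
1. value starts at 7.
2. try: `value = value + 3` → value = 10. No exception raised.
3. `except` is skipped.
Result: 10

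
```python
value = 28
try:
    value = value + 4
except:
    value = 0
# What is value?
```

Step-by-step execution trace:
1. value starts at 28.
2. try: `value = value + 4` → value = 32. No exception raised.
3. `except` is skipped.
Result: 32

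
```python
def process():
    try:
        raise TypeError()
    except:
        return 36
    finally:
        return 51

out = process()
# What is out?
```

Step-by-step execution trace:
1. `process()` enters try: `raise TypeError()` raises TypeError.
2. bare `except` matches → `return 36` sets pending return value 36.
3. Before returning, `finally: return 51` runs and overrides the pending return.
4. process() returns 51 → out = 51.
Result: 51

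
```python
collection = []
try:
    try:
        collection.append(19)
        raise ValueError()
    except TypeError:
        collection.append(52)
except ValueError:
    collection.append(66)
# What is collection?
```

Step-by-step execution trace:
1. Inner try: `collection.append(19)` → collection = [19].
2. `raise ValueError()` raises ValueError.
3. Inner `except TypeError` does not match ValueError; exception propagates to outer try.
4. Outer `except ValueError` matches → `collection.append(66)` → collection = [19, 66].
Result: [19, 66]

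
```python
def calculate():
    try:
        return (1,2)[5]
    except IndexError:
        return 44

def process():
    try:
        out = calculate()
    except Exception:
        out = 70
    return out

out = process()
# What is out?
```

Step-by-step execution trace:
1. `process()` calls `calculate()`.
2. In calculate: `(1,2)[5]` raises IndexError; `except IndexError` catches it → returns 44.
3. In process: `out = calculate()` → out = 44. No exception reaches process.
4. `except Exception` is skipped; process returns 44.
5. out = 44.
Result: 44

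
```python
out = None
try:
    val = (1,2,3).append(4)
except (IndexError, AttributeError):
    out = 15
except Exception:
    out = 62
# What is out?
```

Step-by-step execution trace:
1. `val = (1,2,3).append(4)` raises AttributeError.
2. `except (IndexError, AttributeError)` matches (AttributeError is in the tuple) → out = 15.
3. `except Exception` is not reached.
Result: 15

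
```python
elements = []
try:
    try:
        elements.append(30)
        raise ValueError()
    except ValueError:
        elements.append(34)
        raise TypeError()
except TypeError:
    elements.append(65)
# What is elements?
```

Step-by-step execution trace:
1. Inner try: `elements.append(30)` → elements = [30].
2. `raise ValueError()` raises ValueError.
3. Inner `except ValueError` matches → `elements.append(34)` → elements = [30, 34].
4. `raise TypeError()` raises TypeError; propagates to outer try.
5. Outer `except TypeError` matches → `elements.append(65)` → elements = [30, 34, 65].
Result: [30, 34, 65]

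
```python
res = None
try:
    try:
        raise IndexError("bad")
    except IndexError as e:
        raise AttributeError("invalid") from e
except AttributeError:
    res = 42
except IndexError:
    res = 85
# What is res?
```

Step-by-step execution trace:
1. Inner try raises IndexError; inner `except IndexError as e` catches it.
2. `raise AttributeError(...) from e` raises AttributeError (IndexError is attached as __cause__, but only AttributeError is active).
3. Outer `except AttributeError` matches → res = 42.
4. `except IndexError` is not reached.
Result: 42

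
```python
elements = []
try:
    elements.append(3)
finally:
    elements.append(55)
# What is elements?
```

Step-by-step execution trace:
1. try: `elements.append(3)` → elements = [3].
2. The try body completes without raising.
3. finally always runs: `elements.append(55)` → elements = [3, 55].
Result: [3, 55]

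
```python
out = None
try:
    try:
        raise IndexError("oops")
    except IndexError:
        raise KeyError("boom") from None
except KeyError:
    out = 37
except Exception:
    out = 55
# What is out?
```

Step-by-step execution trace:
1. Inner try raises IndexError; inner `except IndexError` catches it.
2. `raise KeyError(...) from None` raises KeyError (from None suppresses __context__, but the active exception is still KeyError).
3. Outer `except KeyError` matches → out = 37.
4. `except Exception` is not reached.
Result: 37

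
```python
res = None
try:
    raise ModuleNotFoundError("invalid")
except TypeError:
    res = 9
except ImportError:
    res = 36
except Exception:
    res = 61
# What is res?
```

Step-by-step execution trace:
1. `raise ModuleNotFoundError(...)` raises ModuleNotFoundError.
2. `except TypeError` does not match (ModuleNotFoundError is not a subclass of TypeError); skipped.
3. `except ImportError` matches (ModuleNotFoundError is a subclass of ImportError) → res = 36.
4. `except Exception` is not reached.
Result: 36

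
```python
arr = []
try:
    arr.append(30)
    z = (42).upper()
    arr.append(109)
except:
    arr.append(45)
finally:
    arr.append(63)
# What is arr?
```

Step-by-step execution trace:
1. try: `arr.append(30)` → arr = [30].
2. `z = (42).upper()` raises AttributeError; `arr.append(109)` is not reached.
3. bare `except` matches → `arr.append(45)` → arr = [30, 45].
4. finally always runs: `arr.append(63)` → arr = [30, 45, 63].
Result: [30, 45, 63]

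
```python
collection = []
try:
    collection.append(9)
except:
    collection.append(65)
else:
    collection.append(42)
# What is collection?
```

Step-by-step execution trace:
1. try: `collection.append(9)` → collection = [9]. No exception raised.
2. `except` is skipped.
3. `else` runs (try completed without exception): `collection.append(42)` → collection = [9, 42].
Result: [9, 42]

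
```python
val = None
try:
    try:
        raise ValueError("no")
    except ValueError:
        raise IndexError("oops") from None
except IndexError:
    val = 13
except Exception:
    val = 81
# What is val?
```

Step-by-step execution trace:
1. Inner try raises ValueError; inner `except ValueError` catches it.
2. `raise IndexError(...) from None` raises IndexError (from None suppresses __context__, but the active exception is still IndexError).
3. Outer `except IndexError` matches → val = 13.
4. `except Exception` is not reached.
Result: 13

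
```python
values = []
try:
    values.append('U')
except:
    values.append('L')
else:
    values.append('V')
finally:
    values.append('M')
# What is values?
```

Step-by-step execution trace:
1. try: `values.append('U')` → values = ['U']. No exception raised.
2. `except` is skipped.
3. `else` runs: `values.append('V')` → values = ['U', 'V'].
4. `finally` always runs: `values.append('M')` → values = ['U', 'V', 'M'].
Result: ['U', 'V', 'M']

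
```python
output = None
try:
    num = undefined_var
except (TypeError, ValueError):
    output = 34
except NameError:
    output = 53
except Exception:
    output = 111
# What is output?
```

Step-by-step execution trace:
1. `num = undefined_var` raises NameError.
2. `except (TypeError, ValueError)` does not match NameError; skipped.
3. `except NameError` matches (exact type match) → output = 53.
4. `except Exception` is not reached.
Result: 53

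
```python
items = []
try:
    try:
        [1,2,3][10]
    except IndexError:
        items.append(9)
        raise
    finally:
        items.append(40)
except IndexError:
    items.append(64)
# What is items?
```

Step-by-step execution trace:
1. Inner try: `[1,2,3][10]` raises IndexError.
2. Inner `except IndexError` matches → `items.append(9)` → items = [9].
3. bare `raise` re-raises IndexError.
4. Inner `finally` runs during unwinding: `items.append(40)` → items = [9, 40].
5. Outer `except IndexError` matches → `items.append(64)` → items = [9, 40, 64].
Result: [9, 40, 64]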